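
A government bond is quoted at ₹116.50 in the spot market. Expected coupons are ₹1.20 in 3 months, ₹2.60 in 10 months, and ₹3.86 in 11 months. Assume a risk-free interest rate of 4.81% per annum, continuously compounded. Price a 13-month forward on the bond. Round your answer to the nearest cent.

₹114.96

PV(coupons) I = 1.20·e^(−0.0481·3/12) + 2.60·e^(−0.0481·10/12) + 3.86·e^(−0.0481·11/12)
I = 1.1857 + 2.4978 + 3.6935 = 7.3770
F = (S − I)·e^(rT) = (116.50 − 7.3770) · e^(0.0481·13/12)
= 109.1230 · e^0.052108 = 109.1230 × 1.053490 = ₹114.96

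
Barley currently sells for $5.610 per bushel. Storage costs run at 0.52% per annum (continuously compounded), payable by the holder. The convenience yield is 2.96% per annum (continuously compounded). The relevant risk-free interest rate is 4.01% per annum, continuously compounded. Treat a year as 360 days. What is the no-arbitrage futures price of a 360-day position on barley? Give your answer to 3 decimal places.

Net carry = r + u − y = 0.0401 + 0.0052 − 0.0296 = 0.0157
F = S·e^((r+u−y)T) = 5.610 · e^(0.0157 × 360/360) = 5.610 · e^0.015700
= 5.610 × 1.015824 = $5.699 per bushel

$5.699 per bushel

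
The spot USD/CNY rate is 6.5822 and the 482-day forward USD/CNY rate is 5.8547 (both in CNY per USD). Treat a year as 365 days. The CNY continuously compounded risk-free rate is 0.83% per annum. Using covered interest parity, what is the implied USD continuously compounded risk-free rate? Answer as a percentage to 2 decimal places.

9.70%

F = S·e^((r_CNY − r_USD)T) ⇒ r_USD = r_CNY − ln(F/S)/T
ln(5.8547/6.5822) = -0.117124; /(482/365) = -0.088693
r_USD = 0.0083 + 0.088693 = 0.096993
r_USD = 9.70%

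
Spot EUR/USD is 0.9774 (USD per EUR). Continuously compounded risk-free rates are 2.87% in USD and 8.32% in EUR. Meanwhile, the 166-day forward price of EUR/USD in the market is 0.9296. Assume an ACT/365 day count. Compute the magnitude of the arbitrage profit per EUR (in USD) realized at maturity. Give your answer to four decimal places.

0.0239 per EUR (in USD)

Fair forward: F* = S·e^(carry·T), with carry = (r_USD − r_EUR) = 0.0287 − 0.0832 = -0.0545
F* = 0.9774 · e^(-0.0545 × 166/365) = 0.9774 · e^-0.024786 = 0.9774 × 0.975519 = 0.9535
Market 0.9296 < fair 0.9535: forward underpriced → reverse cash-and-carry (short spot, go long the forward).
At maturity, profit = |F_mkt − F*| = |0.9296 − 0.9535| = 0.0239 per EUR (in USD)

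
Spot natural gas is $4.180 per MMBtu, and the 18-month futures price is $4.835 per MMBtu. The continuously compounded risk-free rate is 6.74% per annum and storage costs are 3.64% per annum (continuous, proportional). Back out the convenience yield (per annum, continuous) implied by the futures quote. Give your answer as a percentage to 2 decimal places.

F = S·e^((r+u−y)T) ⇒ (r+u−y) = ln(F/S)/T
ln(4.835/4.180) = 0.145570; /T ⇒ 0.097047
y = r + u − ln(F/S)/T = 0.0674 + 0.0364 − 0.097047 = 0.006753
y = 0.68%

0.68%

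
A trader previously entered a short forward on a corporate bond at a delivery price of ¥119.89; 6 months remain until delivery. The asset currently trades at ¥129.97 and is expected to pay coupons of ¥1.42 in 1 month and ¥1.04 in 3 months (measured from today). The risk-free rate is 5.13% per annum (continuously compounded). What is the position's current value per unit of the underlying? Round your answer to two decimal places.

-¥10.68

PV(remaining coupons) I = 1.42·e^(−0.0513·1/12) + 1.04·e^(−0.0513·3/12) = 2.4407
Current forward F = (S − I)·e^(rT) = (129.97 − 2.4407)·e^(0.0513·6/12) = 127.5293 × 1.025982 = 130.8428
Value (long) = (F − K)·e^(−rT) = (130.8428 − 119.89) × 0.974676 = 10.6754
Short position value = −(long value) = -¥10.68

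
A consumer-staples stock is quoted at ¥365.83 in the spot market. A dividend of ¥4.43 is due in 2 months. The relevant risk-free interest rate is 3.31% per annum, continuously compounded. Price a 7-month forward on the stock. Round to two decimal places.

PV(dividends) I = 4.43·e^(−0.0331·2/12)
I = 4.4056
F = (S − I)·e^(rT) = (365.83 − 4.4056) · e^(0.0331·7/12)
= 361.4244 · e^0.019308 = 361.4244 × 1.019496 = ¥368.47

¥368.47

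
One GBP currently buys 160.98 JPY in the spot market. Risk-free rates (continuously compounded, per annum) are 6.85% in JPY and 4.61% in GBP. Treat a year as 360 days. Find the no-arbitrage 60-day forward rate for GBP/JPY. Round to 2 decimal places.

F = S·e^((r_JPY − r_GBP)T) = 160.98 · e^((0.0685 − 0.0461) × 60/360)
= 160.98 · e^0.003733 = 160.98 × 1.003740
F = 161.58 JPY per GBP

161.58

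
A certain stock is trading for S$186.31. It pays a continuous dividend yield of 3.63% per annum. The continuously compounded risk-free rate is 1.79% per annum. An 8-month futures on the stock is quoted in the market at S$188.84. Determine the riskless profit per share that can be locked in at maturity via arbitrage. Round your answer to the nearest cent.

Fair futures: F* = S·e^(carry·T), with carry = (r − q) = 0.0179 − 0.0363 = -0.0184
F* = 186.31 · e^(-0.0184 × 8/12) = 186.31 · e^-0.012267 = 186.31 × 0.987808 = S$184.0385
Market S$188.84 > fair S$184.0385: forward overpriced → cash-and-carry (buy spot, short the forward).
At maturity, profit = |F_mkt − F*| = |188.84 − 184.0385| = S$4.80 per share

S$4.80 per share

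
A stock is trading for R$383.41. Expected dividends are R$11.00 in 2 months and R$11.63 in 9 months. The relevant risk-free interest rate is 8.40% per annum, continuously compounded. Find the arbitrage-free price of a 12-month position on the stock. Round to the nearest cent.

R$393.33

PV(dividends) I = 11.00·e^(−0.0840·2/12) + 11.63·e^(−0.0840·9/12)
I = 10.8471 + 10.9199 = 21.7670
F = (S − I)·e^(rT) = (383.41 − 21.7670) · e^(0.0840·12/12)
= 361.6430 · e^0.084000 = 361.6430 × 1.087629 = R$393.33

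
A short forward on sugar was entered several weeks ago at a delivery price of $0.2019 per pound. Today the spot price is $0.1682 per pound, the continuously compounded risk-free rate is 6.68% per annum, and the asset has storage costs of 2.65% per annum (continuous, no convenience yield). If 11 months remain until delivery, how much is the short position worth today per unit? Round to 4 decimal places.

Current fair forward for the remaining 11 months: F = S·e^((r + u)·T), (r + u) = 0.0668 + 0.0265 = 0.0933
F = 0.1682 · e^(0.0933 × 11/12) = 0.1682 × 1.089289 = 0.1832
Value of long forward = (F − K)·e^(−rT) = (0.1832 − 0.2019) · e^(−0.0668·11/12)
= -0.0187 × 0.940604 = -0.0176
Short position value = −(long value) = $0.0176

$0.0176 per pound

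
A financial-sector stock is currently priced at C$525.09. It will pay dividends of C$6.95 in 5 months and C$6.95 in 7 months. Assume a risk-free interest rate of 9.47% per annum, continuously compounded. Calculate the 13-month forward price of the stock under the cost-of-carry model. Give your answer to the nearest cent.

PV(dividends) I = 6.95·e^(−0.0947·5/12) + 6.95·e^(−0.0947·7/12)
I = 6.6811 + 6.5765 = 13.2576
F = (S − I)·e^(rT) = (525.09 − 13.2576) · e^(0.0947·13/12)
= 511.8324 · e^0.102592 = 511.8324 × 1.108039 = C$567.13

C$567.13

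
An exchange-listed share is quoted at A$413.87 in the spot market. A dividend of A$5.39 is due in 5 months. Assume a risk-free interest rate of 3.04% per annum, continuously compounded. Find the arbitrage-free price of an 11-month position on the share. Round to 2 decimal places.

PV(dividends) I = 5.39·e^(−0.0304·5/12)
I = 5.3222
F = (S − I)·e^(rT) = (413.87 − 5.3222) · e^(0.0304·11/12)
= 408.5478 · e^0.027867 = 408.5478 × 1.028259 = A$420.09

A$420.09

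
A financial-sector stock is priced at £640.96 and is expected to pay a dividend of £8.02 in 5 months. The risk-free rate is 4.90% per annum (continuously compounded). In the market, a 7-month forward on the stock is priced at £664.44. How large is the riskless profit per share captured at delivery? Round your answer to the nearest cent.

£12.98 per share

PV(dividends) I = 8.02·e^(−0.0490·5/12) = 7.8579
Fair forward F* = (S − I)·e^(rT) = (640.96 − 7.8579)·e^0.028583 = 633.1021 × 1.028995 = 651.4589
Market £664.44 > fair 651.4589: forward overpriced → cash-and-carry (borrow at r, buy the stock and collect the dividends, short the forward).
Profit at T = |F_mkt − F*| = |664.44 − 651.4589| = £12.98 per share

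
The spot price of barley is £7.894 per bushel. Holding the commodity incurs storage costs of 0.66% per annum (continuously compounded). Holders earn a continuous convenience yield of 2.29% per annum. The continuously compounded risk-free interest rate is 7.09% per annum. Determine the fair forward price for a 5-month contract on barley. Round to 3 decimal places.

Net carry = r + u − y = 0.0709 + 0.0066 − 0.0229 = 0.0546
F = S·e^((r+u−y)T) = 7.894 · e^(0.0546 × 5/12) = 7.894 · e^0.022750
= 7.894 × 1.023011 = £8.076 per bushel

£8.076 per bushel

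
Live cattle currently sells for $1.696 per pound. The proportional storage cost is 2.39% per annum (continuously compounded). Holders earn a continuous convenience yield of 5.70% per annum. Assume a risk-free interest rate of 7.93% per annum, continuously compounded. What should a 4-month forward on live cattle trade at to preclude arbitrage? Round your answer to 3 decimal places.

Net carry = r + u − y = 0.0793 + 0.0239 − 0.0570 = 0.0462
F = S·e^((r+u−y)T) = 1.696 · e^(0.0462 × 4/12) = 1.696 · e^0.015400
= 1.696 × 1.015519 = $1.722 per pound

$1.722 per pound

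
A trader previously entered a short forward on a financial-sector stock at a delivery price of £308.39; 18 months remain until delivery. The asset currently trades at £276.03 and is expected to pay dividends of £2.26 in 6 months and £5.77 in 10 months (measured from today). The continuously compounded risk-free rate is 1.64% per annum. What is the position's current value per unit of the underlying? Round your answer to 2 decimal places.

£32.80

PV(remaining dividends) I = 2.26·e^(−0.0164·6/12) + 5.77·e^(−0.0164·10/12) = 7.9332
Current forward F = (S − I)·e^(rT) = (276.03 − 7.9332)·e^(0.0164·18/12) = 268.0968 × 1.024905 = 274.7738
Value (long) = (F − K)·e^(−rT) = (274.7738 − 308.39) × 0.975700 = -32.7993
Short position value = −(long value) = £32.80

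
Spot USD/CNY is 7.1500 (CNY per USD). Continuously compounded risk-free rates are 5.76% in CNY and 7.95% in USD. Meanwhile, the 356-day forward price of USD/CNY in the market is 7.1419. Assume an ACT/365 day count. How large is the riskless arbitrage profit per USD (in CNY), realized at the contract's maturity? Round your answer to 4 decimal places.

0.1430 per USD (in CNY)

Fair forward: F* = S·e^(carry·T), with carry = (r_CNY − r_USD) = 0.0576 − 0.0795 = -0.0219
F* = 7.1500 · e^(-0.0219 × 356/365) = 7.1500 · e^-0.021360 = 7.1500 × 0.978867 = 6.9989
Market 7.1419 > fair 6.9989: forward overpriced → cash-and-carry (buy spot, short the forward).
At maturity, profit = |F_mkt − F*| = |7.1419 − 6.9989| = 0.1430 per USD (in CNY)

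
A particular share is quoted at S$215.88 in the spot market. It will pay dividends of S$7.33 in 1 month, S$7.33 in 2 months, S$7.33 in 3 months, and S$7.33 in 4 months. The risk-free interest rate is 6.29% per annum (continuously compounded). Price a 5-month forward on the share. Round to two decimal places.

PV(dividends) I = 7.33·e^(−0.0629·1/12) + 7.33·e^(−0.0629·2/12) + 7.33·e^(−0.0629·3/12) + 7.33·e^(−0.0629·4/12)
I = 7.2917 + 7.2536 + 7.2156 + 7.1779 = 28.9388
F = (S − I)·e^(rT) = (215.88 − 28.9388) · e^(0.0629·5/12)
= 186.9412 · e^0.026208 = 186.9412 × 1.026554 = S$191.91

S$191.91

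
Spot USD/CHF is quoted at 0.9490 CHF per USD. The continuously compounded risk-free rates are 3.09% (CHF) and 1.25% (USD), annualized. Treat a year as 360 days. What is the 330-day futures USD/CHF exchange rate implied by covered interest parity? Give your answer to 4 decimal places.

F = S·e^((r_CHF − r_USD)T) = 0.9490 · e^((0.0309 − 0.0125) × 330/360)
= 0.9490 · e^0.016867 = 0.9490 × 1.017010
F = 0.9651 CHF per USD

0.9651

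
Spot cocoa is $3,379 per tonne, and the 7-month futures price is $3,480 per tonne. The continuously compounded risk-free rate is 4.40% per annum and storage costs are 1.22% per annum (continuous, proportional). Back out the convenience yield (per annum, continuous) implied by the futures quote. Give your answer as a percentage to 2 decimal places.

F = S·e^((r+u−y)T) ⇒ (r+u−y) = ln(F/S)/T
ln(3480/3379) = 0.029452; /T ⇒ 0.050489
y = r + u − ln(F/S)/T = 0.0440 + 0.0122 − 0.050489 = 0.005711
y = 0.57%

0.57%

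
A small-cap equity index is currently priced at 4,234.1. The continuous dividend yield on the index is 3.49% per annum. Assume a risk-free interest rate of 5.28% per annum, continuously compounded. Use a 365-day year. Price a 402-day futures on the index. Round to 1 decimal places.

F = S·e^((r − q)T) = 4234.1 · e^((0.0528 − 0.0349) × 402/365)
= 4234.1 · e^0.019715 = 4234.1 × 1.019911
F = 4,318.4

4,318.4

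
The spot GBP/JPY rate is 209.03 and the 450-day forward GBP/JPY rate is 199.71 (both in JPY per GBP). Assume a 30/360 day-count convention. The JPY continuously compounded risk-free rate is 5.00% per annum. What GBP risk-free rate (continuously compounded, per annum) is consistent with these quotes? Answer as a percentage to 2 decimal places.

8.65%

F = S·e^((r_JPY − r_GBP)T) ⇒ r_GBP = r_JPY − ln(F/S)/T
ln(199.71/209.03) = -0.045611; /(450/360) = -0.036489
r_GBP = 0.0500 + 0.036489 = 0.086489
r_GBP = 8.65%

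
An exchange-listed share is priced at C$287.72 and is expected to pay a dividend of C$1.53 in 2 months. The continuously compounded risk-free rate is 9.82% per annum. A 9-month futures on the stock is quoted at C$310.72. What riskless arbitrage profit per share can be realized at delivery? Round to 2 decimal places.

C$2.63 per share

PV(dividends) I = 1.53·e^(−0.0982·2/12) = 1.5052
Fair futures F* = (S − I)·e^(rT) = (287.72 − 1.5052)·e^0.073650 = 286.2148 × 1.076430 = 308.0902
Market C$310.72 > fair 308.0902: forward overpriced → cash-and-carry (borrow at r, buy the stock and collect the dividends, short the forward).
Profit at T = |F_mkt − F*| = |310.72 − 308.0902| = C$2.63 per share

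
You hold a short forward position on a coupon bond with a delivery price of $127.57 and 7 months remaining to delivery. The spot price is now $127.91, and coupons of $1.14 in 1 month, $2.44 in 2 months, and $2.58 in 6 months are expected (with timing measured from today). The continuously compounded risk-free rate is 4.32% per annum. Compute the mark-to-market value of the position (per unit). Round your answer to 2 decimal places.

$2.57

PV(remaining coupons) I = 1.14·e^(−0.0432·1/12) + 2.44·e^(−0.0432·2/12) + 2.58·e^(−0.0432·6/12) = 6.0833
Current forward F = (S − I)·e^(rT) = (127.91 − 6.0833)·e^(0.0432·7/12) = 121.8267 × 1.025520 = 124.9357
Value (long) = (F − K)·e^(−rT) = (124.9357 − 127.57) × 0.975115 = -2.5687
Short position value = −(long value) = $2.57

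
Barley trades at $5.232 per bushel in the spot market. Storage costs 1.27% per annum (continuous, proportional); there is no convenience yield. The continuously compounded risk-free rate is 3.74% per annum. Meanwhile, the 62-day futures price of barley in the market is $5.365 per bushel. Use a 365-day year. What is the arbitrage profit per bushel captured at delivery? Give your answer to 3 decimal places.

$0.088 per bushel

Fair futures: F* = S·e^(carry·T), with carry = (r + u) = 0.0374 + 0.0127 = 0.0501
F* = 5.232 · e^(0.0501 × 62/365) = 5.232 · e^0.008510 = 5.232 × 1.008546 = $5.2767
Market $5.365 > fair $5.2767: forward overpriced → cash-and-carry (buy spot, short the forward).
At maturity, profit = |F_mkt − F*| = |5.365 − 5.2767| = $0.088 per bushel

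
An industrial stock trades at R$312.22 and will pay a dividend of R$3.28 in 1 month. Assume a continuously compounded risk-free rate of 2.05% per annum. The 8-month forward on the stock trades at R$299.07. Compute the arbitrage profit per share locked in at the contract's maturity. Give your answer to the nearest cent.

R$14.13 per share

PV(dividends) I = 3.28·e^(−0.0205·1/12) = 3.2744
Fair forward F* = (S − I)·e^(rT) = (312.22 − 3.2744)·e^0.013667 = 308.9456 × 1.013761 = 313.1970
Market R$299.07 < fair 313.1970: forward underpriced → reverse cash-and-carry (short the stock, invest proceeds at r, pay the dividends, go long the forward).
Profit at T = |F_mkt − F*| = |299.07 − 313.1970| = R$14.13 per share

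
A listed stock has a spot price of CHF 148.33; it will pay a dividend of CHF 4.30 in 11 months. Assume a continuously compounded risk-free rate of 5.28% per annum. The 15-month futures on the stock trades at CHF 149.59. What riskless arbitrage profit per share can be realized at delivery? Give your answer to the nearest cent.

PV(dividends) I = 4.30·e^(−0.0528·11/12) = 4.0968
Fair futures F* = (S − I)·e^(rT) = (148.33 − 4.0968)·e^0.066000 = 144.2332 × 1.068227 = 154.0738
Market CHF 149.59 < fair 154.0738: forward underpriced → reverse cash-and-carry (short the stock, invest proceeds at r, pay the dividends, go long the forward).
Profit at T = |F_mkt − F*| = |149.59 − 154.0738| = CHF 4.48 per share

CHF 4.48 per share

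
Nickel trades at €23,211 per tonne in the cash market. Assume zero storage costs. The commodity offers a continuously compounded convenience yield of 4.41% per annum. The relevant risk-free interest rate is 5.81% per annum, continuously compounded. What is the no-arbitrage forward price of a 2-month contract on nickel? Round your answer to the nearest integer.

Net carry = r + u − y = 0.0581 + 0.0000 − 0.0441 = 0.0140
F = S·e^((r+u−y)T) = 23211 · e^(0.0140 × 2/12) = 23211 · e^0.002333
= 23211 × 1.002336 = €23,265 per tonne

€23,265 per tonne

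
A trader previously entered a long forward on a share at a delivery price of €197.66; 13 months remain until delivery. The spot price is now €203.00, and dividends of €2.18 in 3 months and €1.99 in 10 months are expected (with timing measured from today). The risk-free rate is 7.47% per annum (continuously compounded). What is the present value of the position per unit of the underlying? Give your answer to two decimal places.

PV(remaining dividends) I = 2.18·e^(−0.0747·3/12) + 1.99·e^(−0.0747·10/12) = 4.0096
Current forward F = (S − I)·e^(rT) = (203.00 − 4.0096)·e^(0.0747·13/12) = 198.9904 × 1.084290 = 215.7633
Value (long) = (F − K)·e^(−rT) = (215.7633 − 197.66) × 0.922263 = 16.6960
Value = €16.70

€16.70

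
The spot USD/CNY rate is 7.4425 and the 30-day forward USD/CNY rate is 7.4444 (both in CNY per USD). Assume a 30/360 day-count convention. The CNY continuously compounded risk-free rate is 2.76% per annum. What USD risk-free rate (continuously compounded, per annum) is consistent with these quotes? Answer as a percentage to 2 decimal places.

F = S·e^((r_CNY − r_USD)T) ⇒ r_USD = r_CNY − ln(F/S)/T
ln(7.4444/7.4425) = 0.000255; /(30/360) = 0.003060
r_USD = 0.0276 − 0.003060 = 0.024540
r_USD = 2.45%

2.45%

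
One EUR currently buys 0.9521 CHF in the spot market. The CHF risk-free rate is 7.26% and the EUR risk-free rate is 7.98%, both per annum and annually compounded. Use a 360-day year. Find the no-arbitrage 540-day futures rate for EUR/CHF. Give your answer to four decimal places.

0.9426

By covered interest parity, F = S · (1+r_CHF)^T / (1+r_EUR)^T
= 0.9521 × 1.110853 / 1.122057 = 0.9521 × 0.990015
F = 0.9426 CHF per EUR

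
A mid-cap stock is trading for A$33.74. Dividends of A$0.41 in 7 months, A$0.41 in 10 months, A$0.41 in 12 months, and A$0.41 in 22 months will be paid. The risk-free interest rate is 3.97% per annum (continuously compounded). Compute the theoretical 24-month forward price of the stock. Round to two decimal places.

A$34.83

PV(dividends) I = 0.41·e^(−0.0397·7/12) + 0.41·e^(−0.0397·10/12) + 0.41·e^(−0.0397·12/12) + 0.41·e^(−0.0397·22/12)
I = 0.4006 + 0.3967 + 0.3940 + 0.3812 = 1.5725
F = (S − I)·e^(rT) = (33.74 − 1.5725) · e^(0.0397·24/12)
= 32.1675 · e^0.079400 = 32.1675 × 1.082637 = A$34.83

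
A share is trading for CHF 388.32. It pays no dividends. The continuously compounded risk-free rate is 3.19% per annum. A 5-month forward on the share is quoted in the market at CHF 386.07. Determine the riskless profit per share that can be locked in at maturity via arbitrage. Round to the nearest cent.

Fair forward: F* = S·e^(carry·T), with carry = r = 0.0319
F* = 388.32 · e^(0.0319 × 5/12) = 388.32 · e^0.013292 = 388.32 × 1.013381 = CHF 393.5161
Market CHF 386.07 < fair CHF 393.5161: forward underpriced → reverse cash-and-carry (short spot, go long the forward).
At maturity, profit = |F_mkt − F*| = |386.07 − 393.5161| = CHF 7.45 per share

CHF 7.45 per share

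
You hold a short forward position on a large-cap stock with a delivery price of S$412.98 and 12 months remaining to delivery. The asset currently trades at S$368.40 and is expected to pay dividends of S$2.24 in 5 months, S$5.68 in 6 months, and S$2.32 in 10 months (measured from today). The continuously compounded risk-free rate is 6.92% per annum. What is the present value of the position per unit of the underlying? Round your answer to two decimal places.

PV(remaining dividends) I = 2.24·e^(−0.0692·5/12) + 5.68·e^(−0.0692·6/12) + 2.32·e^(−0.0692·10/12) = 9.8532
Current forward F = (S − I)·e^(rT) = (368.40 − 9.8532)·e^(0.0692·12/12) = 358.5468 × 1.071651 = 384.2370
Value (long) = (F − K)·e^(−rT) = (384.2370 − 412.98) × 0.933140 = -26.8212
Short position value = −(long value) = S$26.82

S$26.82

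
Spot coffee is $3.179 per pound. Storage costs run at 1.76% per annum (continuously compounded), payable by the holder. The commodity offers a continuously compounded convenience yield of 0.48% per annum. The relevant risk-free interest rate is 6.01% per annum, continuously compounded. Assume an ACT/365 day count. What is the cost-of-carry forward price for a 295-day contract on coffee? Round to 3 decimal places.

$3.372 per pound

Net carry = r + u − y = 0.0601 + 0.0176 − 0.0048 = 0.0729
F = S·e^((r+u−y)T) = 3.179 · e^(0.0729 × 295/365) = 3.179 · e^0.058919
= 3.179 × 1.060689 = $3.372 per pound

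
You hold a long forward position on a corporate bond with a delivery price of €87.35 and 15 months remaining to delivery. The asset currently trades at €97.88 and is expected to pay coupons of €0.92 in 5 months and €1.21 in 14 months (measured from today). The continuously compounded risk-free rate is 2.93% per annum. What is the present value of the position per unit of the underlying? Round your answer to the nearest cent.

€11.59

PV(remaining coupons) I = 0.92·e^(−0.0293·5/12) + 1.21·e^(−0.0293·14/12) = 2.0782
Current forward F = (S − I)·e^(rT) = (97.88 − 2.0782)·e^(0.0293·15/12) = 95.8018 × 1.037304 = 99.3756
Value (long) = (F − K)·e^(−rT) = (99.3756 − 87.35) × 0.964038 = 11.5931
Value = €11.59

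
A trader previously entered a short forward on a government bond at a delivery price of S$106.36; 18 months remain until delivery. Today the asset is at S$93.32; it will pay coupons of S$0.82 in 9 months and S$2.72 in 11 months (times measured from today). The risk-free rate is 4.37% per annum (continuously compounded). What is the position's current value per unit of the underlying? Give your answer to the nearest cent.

S$9.70

PV(remaining coupons) I = 0.82·e^(−0.0437·9/12) + 2.72·e^(−0.0437·11/12) = 3.4068
Current forward F = (S − I)·e^(rT) = (93.32 − 3.4068)·e^(0.0437·18/12) = 89.9132 × 1.067746 = 96.0045
Value (long) = (F − K)·e^(−rT) = (96.0045 − 106.36) × 0.936552 = -9.6985
Short position value = −(long value) = S$9.70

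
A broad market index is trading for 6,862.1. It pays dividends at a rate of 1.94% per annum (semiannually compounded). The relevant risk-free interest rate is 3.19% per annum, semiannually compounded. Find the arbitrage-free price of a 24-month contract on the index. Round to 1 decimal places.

7,033.6

F = S · (1+r/2)^(2T) / (1+q/2)^(2T)
= 6862.1 × 1.065343 / 1.039368 = 6862.1 × 1.024991
F = 7,033.6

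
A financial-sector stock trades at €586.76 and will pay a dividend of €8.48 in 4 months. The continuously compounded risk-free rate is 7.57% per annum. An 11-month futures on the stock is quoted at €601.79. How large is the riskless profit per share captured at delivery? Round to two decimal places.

PV(dividends) I = 8.48·e^(−0.0757·4/12) = 8.2687
Fair futures F* = (S − I)·e^(rT) = (586.76 − 8.2687)·e^0.069392 = 578.4913 × 1.071856 = 620.0594
Market €601.79 < fair 620.0594: forward underpriced → reverse cash-and-carry (short the stock, invest proceeds at r, pay the dividends, go long the forward).
Profit at T = |F_mkt − F*| = |601.79 − 620.0594| = €18.27 per share

€18.27 per share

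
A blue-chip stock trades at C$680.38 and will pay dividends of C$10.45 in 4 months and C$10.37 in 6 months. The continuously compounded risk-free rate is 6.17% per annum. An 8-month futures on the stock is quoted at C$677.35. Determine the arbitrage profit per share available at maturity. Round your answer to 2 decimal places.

C$10.46 per share

PV(dividends) I = 10.45·e^(−0.0617·4/12) + 10.37·e^(−0.0617·6/12) = 20.2922
Fair futures F* = (S − I)·e^(rT) = (680.38 − 20.2922)·e^0.041133 = 660.0878 × 1.041991 = 687.8055
Market C$677.35 < fair 687.8055: forward underpriced → reverse cash-and-carry (short the stock, invest proceeds at r, pay the dividends, go long the forward).
Profit at T = |F_mkt − F*| = |677.35 − 687.8055| = C$10.46 per share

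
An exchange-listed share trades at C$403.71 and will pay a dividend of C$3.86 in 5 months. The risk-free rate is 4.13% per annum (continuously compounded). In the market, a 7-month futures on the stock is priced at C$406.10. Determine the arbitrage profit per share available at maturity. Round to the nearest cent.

C$3.57 per share

PV(dividends) I = 3.86·e^(−0.0413·5/12) = 3.7941
Fair futures F* = (S − I)·e^(rT) = (403.71 − 3.7941)·e^0.024092 = 399.9159 × 1.024385 = 409.6678
Market C$406.10 < fair 409.6678: forward underpriced → reverse cash-and-carry (short the stock, invest proceeds at r, pay the dividends, go long the forward).
Profit at T = |F_mkt − F*| = |406.10 − 409.6678| = C$3.57 per share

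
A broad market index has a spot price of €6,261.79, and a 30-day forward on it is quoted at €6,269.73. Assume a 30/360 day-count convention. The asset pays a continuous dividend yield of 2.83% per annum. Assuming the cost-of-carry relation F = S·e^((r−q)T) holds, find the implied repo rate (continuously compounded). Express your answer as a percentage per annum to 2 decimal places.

From F = S·e^((r−q)T): (r − q) = ln(F/S)/T
ln(6269.73/6261.79) = ln(1.001268) = 0.001267
(r − q) = 0.001267 / (30/360) = 0.015204
r = ln(F/S)/T + q = 0.015204 + 0.0283 = 0.043504
r = 4.35%

4.35%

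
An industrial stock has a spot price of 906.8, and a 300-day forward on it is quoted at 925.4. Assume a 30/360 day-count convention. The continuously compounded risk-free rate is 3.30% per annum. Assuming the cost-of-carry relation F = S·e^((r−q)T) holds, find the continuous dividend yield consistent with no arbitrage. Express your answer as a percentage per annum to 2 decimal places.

0.86%

From F = S·e^((r−q)T): (r − q) = ln(F/S)/T
ln(925.4/906.8) = ln(1.020512) = 0.020304
(r − q) = 0.020304 / (300/360) = 0.024365
q = r − ln(F/S)/T = 0.0330 − 0.024365 = 0.008635
q = 0.86%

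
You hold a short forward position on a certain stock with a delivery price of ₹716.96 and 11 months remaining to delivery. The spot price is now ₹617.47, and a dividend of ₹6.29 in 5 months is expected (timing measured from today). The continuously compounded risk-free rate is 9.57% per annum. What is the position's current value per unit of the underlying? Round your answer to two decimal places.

PV(remaining dividends) I = 6.29·e^(−0.0957·5/12) = 6.0441
Current forward F = (S − I)·e^(rT) = (617.47 − 6.0441)·e^(0.0957·11/12) = 611.4259 × 1.091688 = 667.4863
Value (long) = (F − K)·e^(−rT) = (667.4863 − 716.96) × 0.916013 = -45.3186
Short position value = −(long value) = ₹45.32

₹45.32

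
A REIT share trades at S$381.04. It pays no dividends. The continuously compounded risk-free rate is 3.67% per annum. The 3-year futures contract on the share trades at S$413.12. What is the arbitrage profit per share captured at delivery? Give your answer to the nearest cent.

S$12.27 per share

Fair futures: F* = S·e^(carry·T), with carry = r = 0.0367
F* = 381.04 · e^(0.0367 × 3) = 381.04 · e^0.110100 = 381.04 × 1.116390 = S$425.3892
Market S$413.12 < fair S$425.3892: forward underpriced → reverse cash-and-carry (short spot, go long the forward).
At maturity, profit = |F_mkt − F*| = |413.12 − 425.3892| = S$12.27 per share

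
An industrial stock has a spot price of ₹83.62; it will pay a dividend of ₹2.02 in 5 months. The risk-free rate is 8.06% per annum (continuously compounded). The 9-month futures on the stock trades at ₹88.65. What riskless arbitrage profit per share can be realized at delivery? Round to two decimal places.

₹1.89 per share

PV(dividends) I = 2.02·e^(−0.0806·5/12) = 1.9533
Fair futures F* = (S − I)·e^(rT) = (83.62 − 1.9533)·e^0.060450 = 81.6667 × 1.062314 = 86.7557
Market ₹88.65 > fair 86.7557: forward overpriced → cash-and-carry (borrow at r, buy the stock and collect the dividends, short the forward).
Profit at T = |F_mkt − F*| = |88.65 − 86.7557| = ₹1.89 per share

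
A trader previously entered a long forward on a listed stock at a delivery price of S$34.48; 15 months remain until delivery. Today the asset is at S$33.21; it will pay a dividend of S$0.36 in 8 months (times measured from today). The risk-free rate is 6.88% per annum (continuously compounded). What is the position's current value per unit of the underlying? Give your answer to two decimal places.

PV(remaining dividends) I = 0.36·e^(−0.0688·8/12) = 0.3439
Current forward F = (S − I)·e^(rT) = (33.21 − 0.3439)·e^(0.0688·15/12) = 32.8661 × 1.089806 = 35.8177
Value (long) = (F − K)·e^(−rT) = (35.8177 − 34.48) × 0.917594 = 1.2275
Value = S$1.23

S$1.23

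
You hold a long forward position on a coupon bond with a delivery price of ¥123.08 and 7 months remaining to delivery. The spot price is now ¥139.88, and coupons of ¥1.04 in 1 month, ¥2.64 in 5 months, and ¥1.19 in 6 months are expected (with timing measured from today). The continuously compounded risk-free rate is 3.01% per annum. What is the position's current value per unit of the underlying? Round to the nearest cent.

PV(remaining coupons) I = 1.04·e^(−0.0301·1/12) + 2.64·e^(−0.0301·5/12) + 1.19·e^(−0.0301·6/12) = 4.8167
Current forward F = (S − I)·e^(rT) = (139.88 − 4.8167)·e^(0.0301·7/12) = 135.0633 × 1.017713 = 137.4557
Value (long) = (F − K)·e^(−rT) = (137.4557 − 123.08) × 0.982595 = 14.1255
Value = ¥14.13

¥14.13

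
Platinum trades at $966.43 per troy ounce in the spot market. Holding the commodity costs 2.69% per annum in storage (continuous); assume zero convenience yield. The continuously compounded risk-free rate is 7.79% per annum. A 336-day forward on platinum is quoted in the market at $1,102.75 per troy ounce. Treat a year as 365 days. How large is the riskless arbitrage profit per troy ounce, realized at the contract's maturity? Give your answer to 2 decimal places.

Fair forward: F* = S·e^(carry·T), with carry = (r + u) = 0.0779 + 0.0269 = 0.1048
F* = 966.43 · e^(0.1048 × 336/365) = 966.43 · e^0.096473 = 966.43 × 1.101280 = $1064.3100
Market $1102.75 > fair $1064.3100: forward overpriced → cash-and-carry (buy spot, short the forward).
At maturity, profit = |F_mkt − F*| = |1102.75 − 1064.3100| = $38.44 per troy ounce

$38.44 per troy ounce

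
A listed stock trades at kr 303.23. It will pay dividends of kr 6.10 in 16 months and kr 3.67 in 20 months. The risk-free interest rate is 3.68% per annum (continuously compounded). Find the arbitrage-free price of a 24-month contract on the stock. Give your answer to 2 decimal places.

PV(dividends) I = 6.10·e^(−0.0368·16/12) + 3.67·e^(−0.0368·20/12)
I = 5.8079 + 3.4517 = 9.2596
F = (S − I)·e^(rT) = (303.23 − 9.2596) · e^(0.0368·24/12)
= 293.9704 · e^0.073600 = 293.9704 × 1.076376 = kr 316.42

kr 316.42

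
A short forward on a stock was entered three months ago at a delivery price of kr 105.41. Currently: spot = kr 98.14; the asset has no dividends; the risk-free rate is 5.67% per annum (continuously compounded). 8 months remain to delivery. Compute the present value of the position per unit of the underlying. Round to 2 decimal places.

Current fair forward for the remaining 8 months: F = S·e^(r·T), r = 0.0567
F = 98.14 · e^(0.0567 × 8/12) = 98.14 × 1.038524 = 101.9207
Value of long forward = (F − K)·e^(−rT) = (101.9207 − 105.41) · e^(−0.0567·8/12)
= -3.4893 × 0.962906 = -3.36
Short position value = −(long value) = kr 3.36

kr 3.36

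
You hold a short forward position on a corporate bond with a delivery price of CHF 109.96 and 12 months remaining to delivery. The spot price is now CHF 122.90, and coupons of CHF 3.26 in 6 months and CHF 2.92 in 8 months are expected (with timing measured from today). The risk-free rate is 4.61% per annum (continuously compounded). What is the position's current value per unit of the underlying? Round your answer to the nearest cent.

-CHF 11.88

PV(remaining coupons) I = 3.26·e^(−0.0461·6/12) + 2.92·e^(−0.0461·8/12) = 6.0173
Current forward F = (S − I)·e^(rT) = (122.90 − 6.0173)·e^(0.0461·12/12) = 116.8827 × 1.047179 = 122.3971
Value (long) = (F − K)·e^(−rT) = (122.3971 − 109.96) × 0.954946 = 11.8768
Short position value = −(long value) = -CHF 11.88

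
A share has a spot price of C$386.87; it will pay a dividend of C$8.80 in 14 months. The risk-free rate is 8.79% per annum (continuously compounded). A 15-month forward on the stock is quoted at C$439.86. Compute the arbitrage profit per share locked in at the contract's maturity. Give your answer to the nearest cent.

PV(dividends) I = 8.80·e^(−0.0879·14/12) = 7.9423
Fair forward F* = (S − I)·e^(rT) = (386.87 − 7.9423)·e^0.109875 = 378.9277 × 1.116139 = 422.9360
Market C$439.86 > fair 422.9360: forward overpriced → cash-and-carry (borrow at r, buy the stock and collect the dividends, short the forward).
Profit at T = |F_mkt − F*| = |439.86 − 422.9360| = C$16.92 per share

C$16.92 per share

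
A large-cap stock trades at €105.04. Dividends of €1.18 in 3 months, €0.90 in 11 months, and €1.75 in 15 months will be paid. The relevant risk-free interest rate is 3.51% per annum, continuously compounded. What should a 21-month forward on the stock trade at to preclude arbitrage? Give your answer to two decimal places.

€107.74

PV(dividends) I = 1.18·e^(−0.0351·3/12) + 0.90·e^(−0.0351·11/12) + 1.75·e^(−0.0351·15/12)
I = 1.1697 + 0.8715 + 1.6749 = 3.7161
F = (S − I)·e^(rT) = (105.04 − 3.7161) · e^(0.0351·21/12)
= 101.3239 · e^0.061425 = 101.3239 × 1.063351 = €107.74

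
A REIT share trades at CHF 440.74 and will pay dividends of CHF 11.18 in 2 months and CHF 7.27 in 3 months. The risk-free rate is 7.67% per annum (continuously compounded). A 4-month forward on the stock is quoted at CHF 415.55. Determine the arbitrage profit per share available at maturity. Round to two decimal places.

CHF 17.96 per share

PV(dividends) I = 11.18·e^(−0.0767·2/12) + 7.27·e^(−0.0767·3/12) = 18.1699
Fair forward F* = (S − I)·e^(rT) = (440.74 − 18.1699)·e^0.025567 = 422.5701 × 1.025897 = 433.5134
Market CHF 415.55 < fair 433.5134: forward underpriced → reverse cash-and-carry (short the stock, invest proceeds at r, pay the dividends, go long the forward).
Profit at T = |F_mkt − F*| = |415.55 − 433.5134| = CHF 17.96 per share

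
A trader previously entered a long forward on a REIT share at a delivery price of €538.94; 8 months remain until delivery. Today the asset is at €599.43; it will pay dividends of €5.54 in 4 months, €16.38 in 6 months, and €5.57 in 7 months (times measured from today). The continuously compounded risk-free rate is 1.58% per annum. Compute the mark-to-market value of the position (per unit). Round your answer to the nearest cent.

€38.86

PV(remaining dividends) I = 5.54·e^(−0.0158·4/12) + 16.38·e^(−0.0158·6/12) + 5.57·e^(−0.0158·7/12) = 27.2809
Current forward F = (S − I)·e^(rT) = (599.43 − 27.2809)·e^(0.0158·8/12) = 572.1491 × 1.010589 = 578.2076
Value (long) = (F − K)·e^(−rT) = (578.2076 − 538.94) × 0.989522 = 38.8562
Value = €38.86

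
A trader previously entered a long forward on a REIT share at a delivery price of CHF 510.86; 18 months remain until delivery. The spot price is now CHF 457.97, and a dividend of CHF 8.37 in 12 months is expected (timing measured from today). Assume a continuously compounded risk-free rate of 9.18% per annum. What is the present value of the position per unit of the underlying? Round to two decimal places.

CHF 5.19

PV(remaining dividends) I = 8.37·e^(−0.0918·12/12) = 7.6358
Current forward F = (S − I)·e^(rT) = (457.97 − 7.6358)·e^(0.0918·18/12) = 450.3342 × 1.147631 = 516.8175
Value (long) = (F − K)·e^(−rT) = (516.8175 − 510.86) × 0.871360 = 5.1911
Value = CHF 5.19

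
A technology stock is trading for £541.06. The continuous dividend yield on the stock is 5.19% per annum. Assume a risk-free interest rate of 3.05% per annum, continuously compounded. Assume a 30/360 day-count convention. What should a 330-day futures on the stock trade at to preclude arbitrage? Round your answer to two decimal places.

F = S·e^((r − q)T) = 541.06 · e^((0.0305 − 0.0519) × 330/360)
= 541.06 · e^-0.019617 = 541.06 × 0.980574
F = £530.55

£530.55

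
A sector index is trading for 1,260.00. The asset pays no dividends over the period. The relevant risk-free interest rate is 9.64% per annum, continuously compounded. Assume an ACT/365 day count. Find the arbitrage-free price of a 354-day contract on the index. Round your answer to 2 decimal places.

1,383.49

F = S·e^(rT) = 1260.00 · e^(0.0964 × 354/365)
= 1260.00 · e^0.09349479 = 1260.00 × 1.09800488
F = 1,383.49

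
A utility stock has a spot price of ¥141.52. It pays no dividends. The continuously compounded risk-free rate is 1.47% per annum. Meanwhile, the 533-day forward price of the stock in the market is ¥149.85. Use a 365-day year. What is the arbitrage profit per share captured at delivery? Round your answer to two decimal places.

¥5.26 per share

Fair forward: F* = S·e^(carry·T), with carry = r = 0.0147
F* = 141.52 · e^(0.0147 × 533/365) = 141.52 · e^0.021466 = 141.52 × 1.021698 = ¥144.5907
Market ¥149.85 > fair ¥144.5907: forward overpriced → cash-and-carry (buy spot, short the forward).
At maturity, profit = |F_mkt − F*| = |149.85 − 144.5907| = ¥5.26 per share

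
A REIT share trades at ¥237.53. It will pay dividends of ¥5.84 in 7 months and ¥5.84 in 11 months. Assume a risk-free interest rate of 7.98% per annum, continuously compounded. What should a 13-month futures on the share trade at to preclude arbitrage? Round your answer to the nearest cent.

¥246.98

PV(dividends) I = 5.84·e^(−0.0798·7/12) + 5.84·e^(−0.0798·11/12)
I = 5.5744 + 5.4281 = 11.0025
F = (S − I)·e^(rT) = (237.53 − 11.0025) · e^(0.0798·13/12)
= 226.5275 · e^0.086450 = 226.5275 × 1.090297 = ¥246.98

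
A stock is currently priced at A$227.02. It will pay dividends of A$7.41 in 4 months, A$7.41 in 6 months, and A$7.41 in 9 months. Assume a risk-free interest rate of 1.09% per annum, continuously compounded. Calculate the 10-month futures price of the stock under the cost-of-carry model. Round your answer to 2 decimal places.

PV(dividends) I = 7.41·e^(−0.0109·4/12) + 7.41·e^(−0.0109·6/12) + 7.41·e^(−0.0109·9/12)
I = 7.3831 + 7.3697 + 7.3497 = 22.1025
F = (S − I)·e^(rT) = (227.02 − 22.1025) · e^(0.0109·10/12)
= 204.9175 · e^0.009083 = 204.9175 × 1.009124 = A$206.79

A$206.79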